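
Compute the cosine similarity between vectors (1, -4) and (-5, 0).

With u = (1, -4), v = (-5, 0):
u·v = 1·(-5) + (-4)·0 = (-5) + 0 = -5.
|u| = √(1² + (-4)²) = √17, |v| = √((-5)² + 0²) = √25, so |u||v| = √(17·25) = √425.
cos θ = (u·v)/(|u||v|) = -5/√425 ≈ -0.2425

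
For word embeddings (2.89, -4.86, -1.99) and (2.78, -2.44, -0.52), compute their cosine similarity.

With u = (2.89, -4.86, -1.99), v = (2.78, -2.44, -0.52):
u·v = 2.89·2.78 + (-4.86)·(-2.44) + (-1.99)·(-0.52) = 8.0342 + 11.8584 + 1.0348 = 20.9274.
|u| = √(2.89² + (-4.86)² + (-1.99)²) = √(8.3521 + 23.6196 + 3.9601) = √35.9318, |v| = √(2.78² + (-2.44)² + (-0.52)²) = √(7.7284 + 5.9536 + 0.2704) = √13.9524.
cos θ = (u·v)/(|u||v|) = 20.9274/(√35.9318·√13.9524) ≈ 0.9347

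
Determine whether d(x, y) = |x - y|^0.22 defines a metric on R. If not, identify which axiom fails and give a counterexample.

Yes. With 0 < p = 0.22 ≤ 1, d(x,y) = |x-y|^0.22 is a metric on R. Non-negativity and symmetry are immediate; |x-y|^0.22 = 0 ⟺ |x-y| = 0 ⟺ x = y. For the triangle inequality, the function t ↦ t^0.22 is subadditive on [0,∞) when p ≤ 1, so |x-z|^0.22 ≤ (|x-y| + |y-z|)^0.22 ≤ |x-y|^0.22 + |y-z|^0.22.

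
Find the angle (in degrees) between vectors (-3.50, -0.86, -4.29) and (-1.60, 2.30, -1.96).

With u = (-3.50, -0.86, -4.29), v = (-1.60, 2.30, -1.96):
u·v = (-3.5)·(-1.6) + (-0.86)·2.3 + (-4.29)·(-1.96) = 5.6 + (-1.978) + 8.4084 = 12.0304.
|u| = √((-3.5)² + (-0.86)² + (-4.29)²) = √(12.25 + 0.7396 + 18.4041) = √31.3937, |v| = √((-1.6)² + 2.3² + (-1.96)²) = √(2.56 + 5.29 + 3.8416) = √11.6916.
cos θ = (u·v)/(|u||v|) = 12.0304/(√31.3937·√11.6916) ≈ 0.627945
θ = arccos(0.627945) ≈ 51.1°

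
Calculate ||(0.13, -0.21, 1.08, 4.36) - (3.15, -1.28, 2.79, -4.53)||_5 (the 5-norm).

(Σ|x_i - y_i|^5)^(1/5) = (|0.13 - 3.15|^5 + |-0.21 - (-1.28)|^5 + |1.08 - 2.79|^5 + |4.36 - (-4.53)|^5)^(1/5)
= (3.02^5 + 1.07^5 + 1.71^5 + 8.89^5)^(1/5) ≈ (251.2087 + 1.4026 + 14.6211 + 55527.5875)^(1/5) = (55794.8199)^(1/5) ≈ 8.8985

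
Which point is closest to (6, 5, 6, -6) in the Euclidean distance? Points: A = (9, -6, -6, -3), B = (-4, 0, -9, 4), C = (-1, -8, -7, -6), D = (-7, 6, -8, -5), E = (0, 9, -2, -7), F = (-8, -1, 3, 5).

Distances: d(A) ≈ 16.8226, d(B) ≈ 21.2132, d(C) ≈ 19.6723, d(D) ≈ 19.1572, d(E) ≈ 10.8167, d(F) ≈ 19.0263. Nearest: E = (0, 9, -2, -7) with distance 10.8167.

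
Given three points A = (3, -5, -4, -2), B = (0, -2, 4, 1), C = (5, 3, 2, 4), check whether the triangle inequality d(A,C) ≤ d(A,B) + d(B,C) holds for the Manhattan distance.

d(A,B) = 3 + 3 + 8 + 3 = 17, d(B,C) = 5 + 5 + 2 + 3 = 15, d(A,C) = 2 + 8 + 6 + 6 = 22.
d(A,C) = 22 ≤ 17 + 15 = 32. Triangle inequality is satisfied.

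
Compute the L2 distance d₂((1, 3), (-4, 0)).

√(Σ(x_i - y_i)²) = √((1 - (-4))² + (3 - 0)²)
= √(5² + 3²) = √(25 + 9) = √34 ≈ 5.831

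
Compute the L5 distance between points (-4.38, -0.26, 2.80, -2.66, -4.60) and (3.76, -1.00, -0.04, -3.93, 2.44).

(Σ|x_i - y_i|^5)^(1/5) = (|-4.38 - 3.76|^5 + |-0.26 - (-1)|^5 + |2.8 - (-0.04)|^5 + |-2.66 - (-3.93)|^5 + |-4.6 - 2.44|^5)^(1/5)
= (8.14^5 + 0.74^5 + 2.84^5 + 1.27^5 + 7.04^5)^(1/5) ≈ (35737.3236 + 0.2219 + 184.7531 + 3.3038 + 17292.7194)^(1/5) = (53218.3218)^(1/5) ≈ 8.8148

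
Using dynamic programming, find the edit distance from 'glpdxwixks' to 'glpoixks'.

Let D[i][j] be the edit distance between the first i characters of 'glpdxwixks' and the first j characters of 'glpoixks', with D[i][0] = i, D[0][j] = j, and D[i][j] = D[i-1][j-1] if the characters match, else 1 + min(D[i-1][j], D[i][j-1], D[i-1][j-1]). Filling the table (rows: prefixes of 'glpdxwixks', columns: prefixes of 'glpoixks'):
     ε  g  l  p  o  i  x  k  s
  ε  0  1  2  3  4  5  6  7  8
  g  1  0  1  2  3  4  5  6  7
  l  2  1  0  1  2  3  4  5  6
  p  3  2  1  0  1  2  3  4  5
  d  4  3  2  1  1  2  3  4  5
  x  5  4  3  2  2  2  2  3  4
  w  6  5  4  3  3  3  3  3  4
  i  7  6  5  4  4  3  4  4  4
  x  8  7  6  5  5  4  3  4  5
  k  9  8  7  6  6  5  4  3  4
  s 10  9  8  7  7  6  5  4  3
The bottom-right entry gives D[10][8] = 3, so no sequence of fewer than 3 edits works. Backtracking through the table gives one optimal edit sequence (3 edits):
  glpdxwixks → glpxwixks (del d @4)
  glpxwixks → glpwixks (del x @4)
  glpwixks → glpoixks (sub w→o @4)
Edit distance = 3.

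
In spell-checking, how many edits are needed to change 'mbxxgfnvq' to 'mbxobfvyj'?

Let D[i][j] be the edit distance between the first i characters of 'mbxxgfnvq' and the first j characters of 'mbxobfvyj', with D[i][0] = i, D[0][j] = j, and D[i][j] = D[i-1][j-1] if the characters match, else 1 + min(D[i-1][j], D[i][j-1], D[i-1][j-1]). Filling the table (rows: prefixes of 'mbxxgfnvq', columns: prefixes of 'mbxobfvyj'):
     ε  m  b  x  o  b  f  v  y  j
  ε  0  1  2  3  4  5  6  7  8  9
  m  1  0  1  2  3  4  5  6  7  8
  b  2  1  0  1  2  3  4  5  6  7
  x  3  2  1  0  1  2  3  4  5  6
  x  4  3  2  1  1  2  3  4  5  6
  g  5  4  3  2  2  2  3  4  5  6
  f  6  5  4  3  3  3  2  3  4  5
  n  7  6  5  4  4  4  3  3  4  5
  v  8  7  6  5  5  5  4  3  4  5
  q  9  8  7  6  6  6  5  4  4  5
The bottom-right entry gives D[9][9] = 5, so no sequence of fewer than 5 edits works. Backtracking through the table gives one optimal edit sequence (5 edits):
  mbxxgfnvq → mbxogfnvq (sub x→o @4)
  mbxogfnvq → mbxobfnvq (sub g→b @5)
  mbxobfnvq → mbxobfvvq (sub n→v @7)
  mbxobfvvq → mbxobfvyq (sub v→y @8)
  mbxobfvyq → mbxobfvyj (sub q→j @9)
Edit distance = 5.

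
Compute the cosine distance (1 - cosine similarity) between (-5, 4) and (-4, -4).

With u = (-5, 4), v = (-4, -4):
u·v = (-5)·(-4) + 4·(-4) = 20 + (-16) = 4.
|u| = √((-5)² + 4²) = √41, |v| = √((-4)² + (-4)²) = √32, so |u||v| = √(41·32) = √1312.
cos θ = (u·v)/(|u||v|) = 4/√1312 ≈ 0.1104
Cosine distance = 1 - cos θ ≈ 1 - 0.1104 = 0.8896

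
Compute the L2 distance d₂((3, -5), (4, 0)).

√(Σ(x_i - y_i)²) = √((3 - 4)² + (-5 - 0)²)
= √((-1)² + (-5)²) = √(1 + 25) = √26 ≈ 5.099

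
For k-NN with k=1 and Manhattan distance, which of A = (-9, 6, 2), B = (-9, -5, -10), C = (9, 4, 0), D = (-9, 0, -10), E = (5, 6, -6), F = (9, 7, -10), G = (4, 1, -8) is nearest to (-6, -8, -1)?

Distances: d(A) = 20, d(B) = 15, d(C) = 28, d(D) = 20, d(E) = 30, d(F) = 39, d(G) = 26. Nearest: B = (-9, -5, -10) with distance 15.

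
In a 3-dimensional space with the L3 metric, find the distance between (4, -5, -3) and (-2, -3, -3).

(Σ|x_i - y_i|^3)^(1/3) = (|4 - (-2)|^3 + |-5 - (-3)|^3 + |-3 - (-3)|^3)^(1/3)
= (6^3 + 2^3 + 0^3)^(1/3) = (216 + 8 + 0)^(1/3) = (224)^(1/3) ≈ 6.0732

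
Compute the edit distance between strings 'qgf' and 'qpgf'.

Let D[i][j] be the edit distance between the first i characters of 'qgf' and the first j characters of 'qpgf', with D[i][0] = i, D[0][j] = j, and D[i][j] = D[i-1][j-1] if the characters match, else 1 + min(D[i-1][j], D[i][j-1], D[i-1][j-1]). Filling the table (rows: prefixes of 'qgf', columns: prefixes of 'qpgf'):
     ε  q  p  g  f
  ε  0  1  2  3  4
  q  1  0  1  2  3
  g  2  1  1  1  2
  f  3  2  2  2  1
The bottom-right entry gives D[3][4] = 1, so no sequence of fewer than 1 edit works. Backtracking through the table gives one optimal edit sequence (1 edit):
  qgf → qpgf (ins p @2)
Edit distance = 1.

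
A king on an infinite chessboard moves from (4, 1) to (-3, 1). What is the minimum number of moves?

max(|x_i - y_i|) = max(|4 - (-3)|, |1 - 1|) = max(7, 0) = 7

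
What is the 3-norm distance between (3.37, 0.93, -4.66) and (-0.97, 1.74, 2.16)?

(Σ|x_i - y_i|^3)^(1/3) = (|3.37 - (-0.97)|^3 + |0.93 - 1.74|^3 + |-4.66 - 2.16|^3)^(1/3)
= (4.34^3 + 0.81^3 + 6.82^3)^(1/3) ≈ (81.7465 + 0.5314 + 317.2146)^(1/3) = (399.4925)^(1/3) ≈ 7.3649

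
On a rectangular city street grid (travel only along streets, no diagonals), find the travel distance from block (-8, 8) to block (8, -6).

Σ|x_i - y_i| = |-8 - 8| + |8 - (-6)| = 16 + 14 = 30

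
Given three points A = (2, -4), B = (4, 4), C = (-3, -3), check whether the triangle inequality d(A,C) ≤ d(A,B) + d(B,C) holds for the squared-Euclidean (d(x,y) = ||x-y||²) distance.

d(A,B) = 2² + 8² = 68, d(B,C) = 7² + 7² = 98, d(A,C) = 5² + 1² = 26.
d(A,C) = 26 ≤ 68 + 98 = 166. Triangle inequality is satisfied.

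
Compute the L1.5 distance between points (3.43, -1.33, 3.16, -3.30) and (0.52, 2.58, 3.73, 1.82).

(Σ|x_i - y_i|^1.5)^(1/1.5) = (|3.43 - 0.52|^1.5 + |-1.33 - 2.58|^1.5 + |3.16 - 3.73|^1.5 + |-3.3 - 1.82|^1.5)^(1/1.5)
= (2.91^1.5 + 3.91^1.5 + 0.57^1.5 + 5.12^1.5)^(1/1.5) ≈ (4.9641 + 7.7315 + 0.4303 + 11.5852)^(1/1.5) = (24.7111)^(1/1.5) ≈ 8.4839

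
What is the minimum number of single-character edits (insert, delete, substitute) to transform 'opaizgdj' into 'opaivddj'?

Let D[i][j] be the edit distance between the first i characters of 'opaizgdj' and the first j characters of 'opaivddj', with D[i][0] = i, D[0][j] = j, and D[i][j] = D[i-1][j-1] if the characters match, else 1 + min(D[i-1][j], D[i][j-1], D[i-1][j-1]). Filling the table (rows: prefixes of 'opaizgdj', columns: prefixes of 'opaivddj'):
     ε  o  p  a  i  v  d  d  j
  ε  0  1  2  3  4  5  6  7  8
  o  1  0  1  2  3  4  5  6  7
  p  2  1  0  1  2  3  4  5  6
  a  3  2  1  0  1  2  3  4  5
  i  4  3  2  1  0  1  2  3  4
  z  5  4  3  2  1  1  2  3  4
  g  6  5  4  3  2  2  2  3  4
  d  7  6  5  4  3  3  2  2  3
  j  8  7  6  5  4  4  3  3  2
The bottom-right entry gives D[8][8] = 2, so no sequence of fewer than 2 edits works. Backtracking through the table gives one optimal edit sequence (2 edits):
  opaizgdj → opaivgdj (sub z→v @5)
  opaivgdj → opaivddj (sub g→d @6)
Edit distance = 2.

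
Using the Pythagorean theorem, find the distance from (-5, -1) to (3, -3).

√(Σ(x_i - y_i)²) = √((-5 - 3)² + (-1 - (-3))²)
= √((-8)² + 2²) = √(64 + 4) = √68 ≈ 8.2462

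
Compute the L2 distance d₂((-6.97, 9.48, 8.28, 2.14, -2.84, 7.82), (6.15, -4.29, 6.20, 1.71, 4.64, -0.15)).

√(Σ(x_i - y_i)²) = √((-6.97 - 6.15)² + (9.48 - (-4.29))² + (8.28 - 6.2)² + (2.14 - 1.71)² + (-2.84 - 4.64)² + (7.82 - (-0.15))²)
= √((-13.12)² + 13.77² + 2.08² + 0.43² + (-7.48)² + 7.97²) = √(172.1344 + 189.6129 + 4.3264 + 0.1849 + 55.9504 + 63.5209) = √485.7299 ≈ 22.0393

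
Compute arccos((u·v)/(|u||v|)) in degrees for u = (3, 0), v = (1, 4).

With u = (3, 0), v = (1, 4):
u·v = 3·1 + 0·4 = 3 + 0 = 3.
|u| = √(3² + 0²) = √9, |v| = √(1² + 4²) = √17, so |u||v| = √(9·17) = √153.
cos θ = (u·v)/(|u||v|) = 3/√153 ≈ 0.242536
θ = arccos(0.242536) ≈ 75.96°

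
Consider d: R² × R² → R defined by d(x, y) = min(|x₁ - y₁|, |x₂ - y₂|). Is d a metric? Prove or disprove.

No. d fails identity of indiscernibles: take x = (-4, 0) and y = (-4, 8). Then d(x,y) = min(|-4 - (-4)|, |0 - 8|) = min(0, 8) = 0, yet x ≠ y.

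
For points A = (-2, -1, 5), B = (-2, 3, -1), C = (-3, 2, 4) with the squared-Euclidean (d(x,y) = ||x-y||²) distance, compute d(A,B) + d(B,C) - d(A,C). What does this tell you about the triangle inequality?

d(A,B) = 0² + 4² + 6² = 52, d(B,C) = 1² + 1² + 5² = 27, d(A,C) = 1² + 3² + 1² = 11.
d(A,B) + d(B,C) - d(A,C) = 52 + 27 - 11 = 79 - 11 = 68. This is ≥ 0, so the triangle inequality holds for these points.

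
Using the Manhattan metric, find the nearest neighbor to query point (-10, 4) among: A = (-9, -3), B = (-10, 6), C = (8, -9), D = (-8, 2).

Distances: d(A) = 8, d(B) = 2, d(C) = 31, d(D) = 4. Nearest: B = (-10, 6) with distance 2.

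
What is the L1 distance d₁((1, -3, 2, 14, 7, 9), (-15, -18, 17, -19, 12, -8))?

Σ|x_i - y_i| = |1 - (-15)| + |-3 - (-18)| + |2 - 17| + |14 - (-19)| + |7 - 12| + |9 - (-8)| = 16 + 15 + 15 + 33 + 5 + 17 = 101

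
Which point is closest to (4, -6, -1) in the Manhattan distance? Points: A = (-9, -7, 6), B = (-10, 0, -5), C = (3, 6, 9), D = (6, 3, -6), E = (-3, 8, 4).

Distances: d(A) = 21, d(B) = 24, d(C) = 23, d(D) = 16, d(E) = 26. Nearest: D = (6, 3, -6) with distance 16.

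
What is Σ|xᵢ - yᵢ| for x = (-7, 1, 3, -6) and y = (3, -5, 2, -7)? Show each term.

Σ|x_i - y_i| = |-7 - 3| + |1 - (-5)| + |3 - 2| + |-6 - (-7)| = 10 + 6 + 1 + 1 = 18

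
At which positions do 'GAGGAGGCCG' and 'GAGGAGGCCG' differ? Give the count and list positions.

Differing positions: none. Hamming distance = 0.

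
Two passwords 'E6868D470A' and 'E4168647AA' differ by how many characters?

Differing positions: 2, 3, 6, 9. Hamming distance = 4.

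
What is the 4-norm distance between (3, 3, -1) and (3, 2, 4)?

(Σ|x_i - y_i|^4)^(1/4) = (|3 - 3|^4 + |3 - 2|^4 + |-1 - 4|^4)^(1/4)
= (0^4 + 1^4 + 5^4)^(1/4) = (0 + 1 + 625)^(1/4) = (626)^(1/4) ≈ 5.002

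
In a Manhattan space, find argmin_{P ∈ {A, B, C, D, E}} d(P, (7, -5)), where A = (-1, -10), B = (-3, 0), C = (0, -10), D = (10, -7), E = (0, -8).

Distances: d(A) = 13, d(B) = 15, d(C) = 12, d(D) = 5, d(E) = 10. Nearest: D = (10, -7) with distance 5.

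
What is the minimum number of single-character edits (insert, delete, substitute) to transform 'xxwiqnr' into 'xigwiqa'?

Let D[i][j] be the edit distance between the first i characters of 'xxwiqnr' and the first j characters of 'xigwiqa', with D[i][0] = i, D[0][j] = j, and D[i][j] = D[i-1][j-1] if the characters match, else 1 + min(D[i-1][j], D[i][j-1], D[i-1][j-1]). Filling the table (rows: prefixes of 'xxwiqnr', columns: prefixes of 'xigwiqa'):
     ε  x  i  g  w  i  q  a
  ε  0  1  2  3  4  5  6  7
  x  1  0  1  2  3  4  5  6
  x  2  1  1  2  3  4  5  6
  w  3  2  2  2  2  3  4  5
  i  4  3  2  3  3  2  3  4
  q  5  4  3  3  4  3  2  3
  n  6  5  4  4  4  4  3  3
  r  7  6  5  5  5  5  4  4
The bottom-right entry gives D[7][7] = 4, so no sequence of fewer than 4 edits works. Backtracking through the table gives one optimal edit sequence (4 edits):
  xxwiqnr → xixwiqnr (ins i @2)
  xixwiqnr → xigwiqnr (sub x→g @3)
  xigwiqnr → xigwiqr (del n @7)
  xigwiqr → xigwiqa (sub r→a @7)
Edit distance = 4.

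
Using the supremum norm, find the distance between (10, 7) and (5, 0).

max(|x_i - y_i|) = max(|10 - 5|, |7 - 0|) = max(5, 7) = 7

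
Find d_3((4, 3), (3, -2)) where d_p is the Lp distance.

(Σ|x_i - y_i|^3)^(1/3) = (|4 - 3|^3 + |3 - (-2)|^3)^(1/3)
= (1^3 + 5^3)^(1/3) = (1 + 125)^(1/3) = (126)^(1/3) ≈ 5.0133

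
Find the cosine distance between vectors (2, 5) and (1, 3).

With u = (2, 5), v = (1, 3):
u·v = 2·1 + 5·3 = 2 + 15 = 17.
|u| = √(2² + 5²) = √29, |v| = √(1² + 3²) = √10, so |u||v| = √(29·10) = √290.
cos θ = (u·v)/(|u||v|) = 17/√290 ≈ 0.9983
Cosine distance = 1 - cos θ ≈ 1 - 0.9983 = 0.0017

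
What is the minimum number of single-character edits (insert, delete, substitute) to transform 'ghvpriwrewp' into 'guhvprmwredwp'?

Let D[i][j] be the edit distance between the first i characters of 'ghvpriwrewp' and the first j characters of 'guhvprmwredwp', with D[i][0] = i, D[0][j] = j, and D[i][j] = D[i-1][j-1] if the characters match, else 1 + min(D[i-1][j], D[i][j-1], D[i-1][j-1]). Filling the table (rows: prefixes of 'ghvpriwrewp', columns: prefixes of 'guhvprmwredwp'):
     ε  g  u  h  v  p  r  m  w  r  e  d  w  p
  ε  0  1  2  3  4  5  6  7  8  9 10 11 12 13
  g  1  0  1  2  3  4  5  6  7  8  9 10 11 12
  h  2  1  1  1  2  3  4  5  6  7  8  9 10 11
  v  3  2  2  2  1  2  3  4  5  6  7  8  9 10
  p  4  3  3  3  2  1  2  3  4  5  6  7  8  9
  r  5  4  4  4  3  2  1  2  3  4  5  6  7  8
  i  6  5  5  5  4  3  2  2  3  4  5  6  7  8
  w  7  6  6  6  5  4  3  3  2  3  4  5  6  7
  r  8  7  7  7  6  5  4  4  3  2  3  4  5  6
  e  9  8  8  8  7  6  5  5  4  3  2  3  4  5
  w 10  9  9  9  8  7  6  6  5  4  3  3  3  4
  p 11 10 10 10  9  8  7  7  6  5  4  4  4  3
The bottom-right entry gives D[11][13] = 3, so no sequence of fewer than 3 edits works. Backtracking through the table gives one optimal edit sequence (3 edits):
  ghvpriwrewp → guhvpriwrewp (ins u @2)
  guhvpriwrewp → guhvprmwrewp (sub i→m @7)
  guhvprmwrewp → guhvprmwredwp (ins d @11)
Edit distance = 3.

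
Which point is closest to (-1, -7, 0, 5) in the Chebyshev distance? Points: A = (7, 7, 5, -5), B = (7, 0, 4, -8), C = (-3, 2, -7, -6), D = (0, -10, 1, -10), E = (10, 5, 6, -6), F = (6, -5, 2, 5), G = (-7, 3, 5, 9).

Distances: d(A) = 14, d(B) = 13, d(C) = 11, d(D) = 15, d(E) = 12, d(F) = 7, d(G) = 10. Nearest: F = (6, -5, 2, 5) with distance 7.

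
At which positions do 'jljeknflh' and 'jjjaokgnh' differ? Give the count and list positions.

Differing positions: 2, 4, 5, 6, 7, 8. Hamming distance = 6.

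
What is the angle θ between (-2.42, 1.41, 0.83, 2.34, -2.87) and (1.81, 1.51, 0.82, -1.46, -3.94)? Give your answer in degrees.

With u = (-2.42, 1.41, 0.83, 2.34, -2.87), v = (1.81, 1.51, 0.82, -1.46, -3.94):
u·v = (-2.42)·1.81 + 1.41·1.51 + 0.83·0.82 + 2.34·(-1.46) + (-2.87)·(-3.94) = (-4.3802) + 2.1291 + 0.6806 + (-3.4164) + 11.3078 = 6.3209.
|u| = √((-2.42)² + 1.41² + 0.83² + 2.34² + (-2.87)²) = √(5.8564 + 1.9881 + 0.6889 + 5.4756 + 8.2369) = √22.2459, |v| = √(1.81² + 1.51² + 0.82² + (-1.46)² + (-3.94)²) = √(3.2761 + 2.2801 + 0.6724 + 2.1316 + 15.5236) = √23.8838.
cos θ = (u·v)/(|u||v|) = 6.3209/(√22.2459·√23.8838) ≈ 0.274222
θ = arccos(0.274222) ≈ 74.08°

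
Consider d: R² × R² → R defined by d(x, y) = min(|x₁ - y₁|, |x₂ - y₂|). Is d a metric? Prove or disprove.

No. d fails identity of indiscernibles: take x = (-5, 0) and y = (-5, 7). Then d(x,y) = min(|-5 - (-5)|, |0 - 7|) = min(0, 7) = 0, yet x ≠ y.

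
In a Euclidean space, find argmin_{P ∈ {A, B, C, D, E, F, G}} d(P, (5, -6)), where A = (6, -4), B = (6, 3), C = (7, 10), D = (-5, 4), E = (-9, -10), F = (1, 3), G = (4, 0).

Distances: d(A) ≈ 2.2361, d(B) ≈ 9.0554, d(C) ≈ 16.1245, d(D) ≈ 14.1421, d(E) ≈ 14.5602, d(F) ≈ 9.8489, d(G) ≈ 6.0828. Nearest: A = (6, -4) with distance 2.2361.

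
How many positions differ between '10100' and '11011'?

Differing positions: 2, 3, 4, 5. Hamming distance = 4.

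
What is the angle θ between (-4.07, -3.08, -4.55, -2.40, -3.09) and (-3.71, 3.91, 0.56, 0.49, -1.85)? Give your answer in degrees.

With u = (-4.07, -3.08, -4.55, -2.40, -3.09), v = (-3.71, 3.91, 0.56, 0.49, -1.85):
u·v = (-4.07)·(-3.71) + (-3.08)·3.91 + (-4.55)·0.56 + (-2.4)·0.49 + (-3.09)·(-1.85) = 15.0997 + (-12.0428) + (-2.548) + (-1.176) + 5.7165 = 5.0494.
|u| = √((-4.07)² + (-3.08)² + (-4.55)² + (-2.4)² + (-3.09)²) = √(16.5649 + 9.4864 + 20.7025 + 5.76 + 9.5481) = √62.0619, |v| = √((-3.71)² + 3.91² + 0.56² + 0.49² + (-1.85)²) = √(13.7641 + 15.2881 + 0.3136 + 0.2401 + 3.4225) = √33.0284.
cos θ = (u·v)/(|u||v|) = 5.0494/(√62.0619·√33.0284) ≈ 0.111528
θ = arccos(0.111528) ≈ 83.6°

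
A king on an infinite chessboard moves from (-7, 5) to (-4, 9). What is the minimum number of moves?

max(|x_i - y_i|) = max(|-7 - (-4)|, |5 - 9|) = max(3, 4) = 4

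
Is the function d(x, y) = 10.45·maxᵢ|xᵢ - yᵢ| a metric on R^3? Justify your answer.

Yes. The L∞ (Chebyshev) norm induces a metric on R^3, and multiplying a metric by a positive constant 10.45 > 0 preserves all four axioms: non-negativity (10.45·||x-y|| ≥ 0), identity (10.45·||x-y|| = 0 ⟺ ||x-y|| = 0 ⟺ x = y), symmetry (||x-y|| = ||y-x||), and the triangle inequality (10.45·||x-z|| ≤ 10.45·||x-y|| + 10.45·||y-z||). So d is a metric.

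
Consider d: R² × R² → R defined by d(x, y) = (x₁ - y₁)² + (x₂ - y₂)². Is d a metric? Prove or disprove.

No. The squared Euclidean distance fails the triangle inequality. Counterexample: x = (0, 0), y = (5, 2), z = (10, 4). d(x,z) = 10² + 4² = 116, but d(x,y) + d(y,z) = (5² + 2²) + (5² + 2²) = 29 + 29 = 58. Since 116 > 58, the triangle inequality is violated. (Note: √d, the ordinary Euclidean distance, IS a metric.)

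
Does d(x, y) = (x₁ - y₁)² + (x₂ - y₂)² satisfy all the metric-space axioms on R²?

No. The squared Euclidean distance fails the triangle inequality. Counterexample: x = (0, 0), y = (1, 5), z = (2, 10). d(x,z) = 2² + 10² = 104, but d(x,y) + d(y,z) = (1² + 5²) + (1² + 5²) = 26 + 26 = 52. Since 104 > 52, the triangle inequality is violated. (Note: √d, the ordinary Euclidean distance, IS a metric.)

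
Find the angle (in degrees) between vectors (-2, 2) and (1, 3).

With u = (-2, 2), v = (1, 3):
u·v = (-2)·1 + 2·3 = (-2) + 6 = 4.
|u| = √((-2)² + 2²) = √8, |v| = √(1² + 3²) = √10, so |u||v| = √(8·10) = √80.
cos θ = (u·v)/(|u||v|) = 4/√80 ≈ 0.447214
θ = arccos(0.447214) ≈ 63.43°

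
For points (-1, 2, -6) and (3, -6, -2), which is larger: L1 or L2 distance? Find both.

L1 = |-1 - 3| + |2 - (-6)| + |-6 - (-2)| = 4 + 8 + 4 = 16
L2 = √(4² + 8² + 4²) = √96 ≈ 9.798
L1 ≥ L2 always (equality iff movement is along one axis); L1 > L2 here.
Ratio L1/L2 = 16/√96 ≈ 1.633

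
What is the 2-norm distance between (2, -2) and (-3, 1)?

(Σ|x_i - y_i|^2)^(1/2) = (|2 - (-3)|^2 + |-2 - 1|^2)^(1/2)
= (5^2 + 3^2)^(1/2) = (25 + 9)^(1/2) = (34)^(1/2) ≈ 5.831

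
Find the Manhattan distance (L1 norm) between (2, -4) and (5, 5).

Σ|x_i - y_i| = |2 - 5| + |-4 - 5| = 3 + 9 = 12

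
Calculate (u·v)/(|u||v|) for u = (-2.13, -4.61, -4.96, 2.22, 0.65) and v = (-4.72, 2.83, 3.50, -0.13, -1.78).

With u = (-2.13, -4.61, -4.96, 2.22, 0.65), v = (-4.72, 2.83, 3.50, -0.13, -1.78):
u·v = (-2.13)·(-4.72) + (-4.61)·2.83 + (-4.96)·3.5 + 2.22·(-0.13) + 0.65·(-1.78) = 10.0536 + (-13.0463) + (-17.36) + (-0.2886) + (-1.157) = -21.7983.
|u| = √((-2.13)² + (-4.61)² + (-4.96)² + 2.22² + 0.65²) = √(4.5369 + 21.2521 + 24.6016 + 4.9284 + 0.4225) = √55.7415, |v| = √((-4.72)² + 2.83² + 3.5² + (-0.13)² + (-1.78)²) = √(22.2784 + 8.0089 + 12.25 + 0.0169 + 3.1684) = √45.7226.
cos θ = (u·v)/(|u||v|) = -21.7983/(√55.7415·√45.7226) ≈ -0.4318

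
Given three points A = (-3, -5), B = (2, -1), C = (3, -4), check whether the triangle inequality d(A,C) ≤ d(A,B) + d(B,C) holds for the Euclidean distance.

d(A,B) = √(5² + 4²) = √41 ≈ 6.4031, d(B,C) = √(1² + 3²) = √10 ≈ 3.1623, d(A,C) = √(6² + 1²) = √37 ≈ 6.0828.
d(A,C) ≈ 6.0828 ≤ 6.4031 + 3.1623 = 9.5654. Triangle inequality is satisfied.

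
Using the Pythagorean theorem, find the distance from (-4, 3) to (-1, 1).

√(Σ(x_i - y_i)²) = √((-4 - (-1))² + (3 - 1)²)
= √((-3)² + 2²) = √(9 + 4) = √13 ≈ 3.6056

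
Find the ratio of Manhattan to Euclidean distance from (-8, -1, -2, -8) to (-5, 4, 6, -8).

L1 = |-8 - (-5)| + |-1 - 4| + |-2 - 6| + |-8 - (-8)| = 3 + 5 + 8 + 0 = 16
L2 = √(3² + 5² + 8² + 0²) = √98 ≈ 9.8995
L1 ≥ L2 always (equality iff movement is along one axis); L1 > L2 here.
Ratio L1/L2 = 16/√98 ≈ 1.6162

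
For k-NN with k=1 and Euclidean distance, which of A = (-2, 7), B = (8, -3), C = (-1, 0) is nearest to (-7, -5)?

Distances: d(A) = 13, d(B) ≈ 15.1327, d(C) ≈ 7.8102. Nearest: C = (-1, 0) with distance 7.8102.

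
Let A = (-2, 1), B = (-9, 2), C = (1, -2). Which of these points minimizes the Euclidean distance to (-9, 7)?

Distances: d(A) ≈ 9.2195, d(B) = 5, d(C) ≈ 13.4536. Nearest: B = (-9, 2) with distance 5.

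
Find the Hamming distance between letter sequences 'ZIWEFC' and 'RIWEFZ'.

Differing positions: 1, 6. Hamming distance = 2.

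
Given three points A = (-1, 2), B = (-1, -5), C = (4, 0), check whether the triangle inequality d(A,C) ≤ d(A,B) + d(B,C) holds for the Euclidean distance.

d(A,B) = √(0² + 7²) = √49 = 7, d(B,C) = √(5² + 5²) = √50 ≈ 7.0711, d(A,C) = √(5² + 2²) = √29 ≈ 5.3852.
d(A,C) ≈ 5.3852 ≤ 7 + 7.0711 = 14.0711. Triangle inequality is satisfied.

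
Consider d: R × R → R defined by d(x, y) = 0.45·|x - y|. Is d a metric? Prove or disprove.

Yes. Since |x - y| is a metric on R and 0.45 > 0, the positive scalar multiple 0.45·|x - y| is also a metric: scaling by a positive constant preserves non-negativity, identity (d=0 ⟺ |x-y|=0 ⟺ x=y), symmetry, and the triangle inequality.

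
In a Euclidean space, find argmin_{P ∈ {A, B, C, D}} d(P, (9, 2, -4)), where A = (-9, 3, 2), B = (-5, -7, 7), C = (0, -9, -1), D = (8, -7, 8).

Distances: d(A) = 19, d(B) ≈ 19.9499, d(C) ≈ 14.5258, d(D) ≈ 15.0333. Nearest: C = (0, -9, -1) with distance 14.5258.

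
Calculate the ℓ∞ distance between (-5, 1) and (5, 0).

max(|x_i - y_i|) = max(|-5 - 5|, |1 - 0|) = max(10, 1) = 10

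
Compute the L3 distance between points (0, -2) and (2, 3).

(Σ|x_i - y_i|^3)^(1/3) = (|0 - 2|^3 + |-2 - 3|^3)^(1/3)
= (2^3 + 5^3)^(1/3) = (8 + 125)^(1/3) = (133)^(1/3) ≈ 5.1045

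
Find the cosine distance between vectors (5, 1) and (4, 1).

With u = (5, 1), v = (4, 1):
u·v = 5·4 + 1·1 = 20 + 1 = 21.
|u| = √(5² + 1²) = √26, |v| = √(4² + 1²) = √17, so |u||v| = √(26·17) = √442.
cos θ = (u·v)/(|u||v|) = 21/√442 ≈ 0.9989
Cosine distance = 1 - cos θ ≈ 1 - 0.9989 = 0.0011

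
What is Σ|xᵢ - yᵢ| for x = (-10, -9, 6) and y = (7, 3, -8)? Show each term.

Σ|x_i - y_i| = |-10 - 7| + |-9 - 3| + |6 - (-8)| = 17 + 12 + 14 = 43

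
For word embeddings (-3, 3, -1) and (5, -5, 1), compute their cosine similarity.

With u = (-3, 3, -1), v = (5, -5, 1):
u·v = (-3)·5 + 3·(-5) + (-1)·1 = (-15) + (-15) + (-1) = -31.
|u| = √((-3)² + 3² + (-1)²) = √19, |v| = √(5² + (-5)² + 1²) = √51, so |u||v| = √(19·51) = √969.
cos θ = (u·v)/(|u||v|) = -31/√969 ≈ -0.9959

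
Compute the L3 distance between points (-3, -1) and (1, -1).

(Σ|x_i - y_i|^3)^(1/3) = (|-3 - 1|^3 + |-1 - (-1)|^3)^(1/3)
= (4^3 + 0^3)^(1/3) = (64 + 0)^(1/3) = (64)^(1/3) = 4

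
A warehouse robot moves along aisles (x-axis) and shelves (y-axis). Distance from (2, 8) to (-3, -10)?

Σ|x_i - y_i| = |2 - (-3)| + |8 - (-10)| = 5 + 18 = 23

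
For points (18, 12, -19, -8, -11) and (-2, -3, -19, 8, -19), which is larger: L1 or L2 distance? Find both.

L1 = |18 - (-2)| + |12 - (-3)| + |-19 - (-19)| + |-8 - 8| + |-11 - (-19)| = 20 + 15 + 0 + 16 + 8 = 59
L2 = √(20² + 15² + 0² + 16² + 8²) = √945 ≈ 30.7409
L1 ≥ L2 always (equality iff movement is along one axis); L1 > L2 here.
Ratio L1/L2 = 59/√945 ≈ 1.9193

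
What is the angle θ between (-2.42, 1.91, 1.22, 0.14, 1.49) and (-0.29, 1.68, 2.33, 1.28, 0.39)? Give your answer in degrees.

With u = (-2.42, 1.91, 1.22, 0.14, 1.49), v = (-0.29, 1.68, 2.33, 1.28, 0.39):
u·v = (-2.42)·(-0.29) + 1.91·1.68 + 1.22·2.33 + 0.14·1.28 + 1.49·0.39 = 0.7018 + 3.2088 + 2.8426 + 0.1792 + 0.5811 = 7.5135.
|u| = √((-2.42)² + 1.91² + 1.22² + 0.14² + 1.49²) = √(5.8564 + 3.6481 + 1.4884 + 0.0196 + 2.2201) = √13.2326, |v| = √((-0.29)² + 1.68² + 2.33² + 1.28² + 0.39²) = √(0.0841 + 2.8224 + 5.4289 + 1.6384 + 0.1521) = √10.1259.
cos θ = (u·v)/(|u||v|) = 7.5135/(√13.2326·√10.1259) ≈ 0.649087
θ = arccos(0.649087) ≈ 49.53°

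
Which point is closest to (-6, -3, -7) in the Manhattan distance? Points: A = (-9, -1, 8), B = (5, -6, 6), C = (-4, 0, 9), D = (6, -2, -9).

Distances: d(A) = 20, d(B) = 27, d(C) = 21, d(D) = 15. Nearest: D = (6, -2, -9) with distance 15.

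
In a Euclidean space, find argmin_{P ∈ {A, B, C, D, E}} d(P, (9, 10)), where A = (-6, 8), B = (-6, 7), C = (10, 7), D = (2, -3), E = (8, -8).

Distances: d(A) ≈ 15.1327, d(B) ≈ 15.2971, d(C) ≈ 3.1623, d(D) ≈ 14.7648, d(E) ≈ 18.0278. Nearest: C = (10, 7) with distance 3.1623.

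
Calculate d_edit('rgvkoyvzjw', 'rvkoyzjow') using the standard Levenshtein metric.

Let D[i][j] be the edit distance between the first i characters of 'rgvkoyvzjw' and the first j characters of 'rvkoyzjow', with D[i][0] = i, D[0][j] = j, and D[i][j] = D[i-1][j-1] if the characters match, else 1 + min(D[i-1][j], D[i][j-1], D[i-1][j-1]). Filling the table (rows: prefixes of 'rgvkoyvzjw', columns: prefixes of 'rvkoyzjow'):
     ε  r  v  k  o  y  z  j  o  w
  ε  0  1  2  3  4  5  6  7  8  9
  r  1  0  1  2  3  4  5  6  7  8
  g  2  1  1  2  3  4  5  6  7  8
  v  3  2  1  2  3  4  5  6  7  8
  k  4  3  2  1  2  3  4  5  6  7
  o  5  4  3  2  1  2  3  4  5  6
  y  6  5  4  3  2  1  2  3  4  5
  v  7  6  5  4  3  2  2  3  4  5
  z  8  7  6  5  4  3  2  3  4  5
  j  9  8  7  6  5  4  3  2  3  4
  w 10  9  8  7  6  5  4  3  3  3
The bottom-right entry gives D[10][9] = 3, so no sequence of fewer than 3 edits works. Backtracking through the table gives one optimal edit sequence (3 edits):
  rgvkoyvzjw → rvkoyvzjw (del g @2)
  rvkoyvzjw → rvkoyzjw (del v @6)
  rvkoyzjw → rvkoyzjow (ins o @8)
Edit distance = 3.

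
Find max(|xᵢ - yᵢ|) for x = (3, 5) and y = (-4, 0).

max(|x_i - y_i|) = max(|3 - (-4)|, |5 - 0|) = max(7, 5) = 7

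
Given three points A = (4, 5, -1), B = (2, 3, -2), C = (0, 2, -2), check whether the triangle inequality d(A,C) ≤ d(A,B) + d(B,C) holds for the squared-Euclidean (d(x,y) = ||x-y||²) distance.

d(A,B) = 2² + 2² + 1² = 9, d(B,C) = 2² + 1² + 0² = 5, d(A,C) = 4² + 3² + 1² = 26.
d(A,C) = 26 > 9 + 5 = 14. Triangle inequality is VIOLATED. (Squared-Euclidean is not a metric — this is a counterexample.)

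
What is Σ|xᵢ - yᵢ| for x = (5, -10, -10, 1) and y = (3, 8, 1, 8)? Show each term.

Σ|x_i - y_i| = |5 - 3| + |-10 - 8| + |-10 - 1| + |1 - 8| = 2 + 18 + 11 + 7 = 38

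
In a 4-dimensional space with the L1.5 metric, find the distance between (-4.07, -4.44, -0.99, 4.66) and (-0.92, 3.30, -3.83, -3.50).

(Σ|x_i - y_i|^1.5)^(1/1.5) = (|-4.07 - (-0.92)|^1.5 + |-4.44 - 3.3|^1.5 + |-0.99 - (-3.83)|^1.5 + |4.66 - (-3.5)|^1.5)^(1/1.5)
= (3.15^1.5 + 7.74^1.5 + 2.84^1.5 + 8.16^1.5)^(1/1.5) ≈ (5.5907 + 21.5333 + 4.7861 + 23.3096)^(1/1.5) = (55.2197)^(1/1.5) ≈ 14.5009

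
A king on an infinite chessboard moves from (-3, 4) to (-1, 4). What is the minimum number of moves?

max(|x_i - y_i|) = max(|-3 - (-1)|, |4 - 4|) = max(2, 0) = 2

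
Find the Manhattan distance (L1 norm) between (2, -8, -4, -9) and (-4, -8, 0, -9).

Σ|x_i - y_i| = |2 - (-4)| + |-8 - (-8)| + |-4 - 0| + |-9 - (-9)| = 6 + 0 + 4 + 0 = 10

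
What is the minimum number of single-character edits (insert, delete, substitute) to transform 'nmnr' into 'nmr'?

Let D[i][j] be the edit distance between the first i characters of 'nmnr' and the first j characters of 'nmr', with D[i][0] = i, D[0][j] = j, and D[i][j] = D[i-1][j-1] if the characters match, else 1 + min(D[i-1][j], D[i][j-1], D[i-1][j-1]). Filling the table (rows: prefixes of 'nmnr', columns: prefixes of 'nmr'):
     ε  n  m  r
  ε  0  1  2  3
  n  1  0  1  2
  m  2  1  0  1
  n  3  2  1  1
  r  4  3  2  1
The bottom-right entry gives D[4][3] = 1, so no sequence of fewer than 1 edit works. Backtracking through the table gives one optimal edit sequence (1 edit):
  nmnr → nmr (del n @3)
Edit distance = 1.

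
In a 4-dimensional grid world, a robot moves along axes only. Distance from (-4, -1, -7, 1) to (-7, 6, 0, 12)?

Σ|x_i - y_i| = |-4 - (-7)| + |-1 - 6| + |-7 - 0| + |1 - 12| = 3 + 7 + 7 + 11 = 28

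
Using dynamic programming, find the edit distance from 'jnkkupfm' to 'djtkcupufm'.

Let D[i][j] be the edit distance between the first i characters of 'jnkkupfm' and the first j characters of 'djtkcupufm', with D[i][0] = i, D[0][j] = j, and D[i][j] = D[i-1][j-1] if the characters match, else 1 + min(D[i-1][j], D[i][j-1], D[i-1][j-1]). Filling the table (rows: prefixes of 'jnkkupfm', columns: prefixes of 'djtkcupufm'):
     ε  d  j  t  k  c  u  p  u  f  m
  ε  0  1  2  3  4  5  6  7  8  9 10
  j  1  1  1  2  3  4  5  6  7  8  9
  n  2  2  2  2  3  4  5  6  7  8  9
  k  3  3  3  3  2  3  4  5  6  7  8
  k  4  4  4  4  3  3  4  5  6  7  8
  u  5  5  5  5  4  4  3  4  5  6  7
  p  6  6  6  6  5  5  4  3  4  5  6
  f  7  7  7  7  6  6  5  4  4  4  5
  m  8  8  8  8  7  7  6  5  5  5  4
The bottom-right entry gives D[8][10] = 4, so no sequence of fewer than 4 edits works. Backtracking through the table gives one optimal edit sequence (4 edits):
  jnkkupfm → djnkkupfm (ins d @1)
  djnkkupfm → djtkkupfm (sub n→t @3)
  djtkkupfm → djtkcupfm (sub k→c @5)
  djtkcupfm → djtkcupufm (ins u @8)
Edit distance = 4.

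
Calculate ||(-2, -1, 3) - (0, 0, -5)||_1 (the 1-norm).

Σ|x_i - y_i| = |-2 - 0| + |-1 - 0| + |3 - (-5)| = 2 + 1 + 8 = 11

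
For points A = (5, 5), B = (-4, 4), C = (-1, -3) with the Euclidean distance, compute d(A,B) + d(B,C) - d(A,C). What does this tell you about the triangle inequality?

d(A,B) = √(9² + 1²) = √82 ≈ 9.0554, d(B,C) = √(3² + 7²) = √58 ≈ 7.6158, d(A,C) = √(6² + 8²) = √100 = 10.
d(A,B) + d(B,C) - d(A,C) = 9.0554 + 7.6158 - 10 = 16.6712 - 10 = 6.6712 (to 4 decimal places). This is ≥ 0, so the triangle inequality holds for these points.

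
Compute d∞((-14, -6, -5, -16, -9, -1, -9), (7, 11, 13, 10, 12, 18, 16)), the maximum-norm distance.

max(|x_i - y_i|) = max(|-14 - 7|, |-6 - 11|, |-5 - 13|, |-16 - 10|, |-9 - 12|, |-1 - 18|, |-9 - 16|) = max(21, 17, 18, 26, 21, 19, 25) = 26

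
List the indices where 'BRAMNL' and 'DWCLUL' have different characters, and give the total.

Differing positions: 1, 2, 3, 4, 5. Hamming distance = 5.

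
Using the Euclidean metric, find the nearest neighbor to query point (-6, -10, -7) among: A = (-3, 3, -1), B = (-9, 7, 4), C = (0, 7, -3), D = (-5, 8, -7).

Distances: d(A) ≈ 14.6287, d(B) ≈ 20.4695, d(C) ≈ 18.4662, d(D) ≈ 18.0278. Nearest: A = (-3, 3, -1) with distance 14.6287.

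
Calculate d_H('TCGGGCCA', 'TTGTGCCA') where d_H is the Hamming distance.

Differing positions: 2, 4. Hamming distance = 2.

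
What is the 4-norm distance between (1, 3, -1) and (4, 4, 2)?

(Σ|x_i - y_i|^4)^(1/4) = (|1 - 4|^4 + |3 - 4|^4 + |-1 - 2|^4)^(1/4)
= (3^4 + 1^4 + 3^4)^(1/4) = (81 + 1 + 81)^(1/4) = (163)^(1/4) ≈ 3.5731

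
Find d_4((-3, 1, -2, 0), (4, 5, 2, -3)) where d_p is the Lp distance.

(Σ|x_i - y_i|^4)^(1/4) = (|-3 - 4|^4 + |1 - 5|^4 + |-2 - 2|^4 + |0 - (-3)|^4)^(1/4)
= (7^4 + 4^4 + 4^4 + 3^4)^(1/4) = (2401 + 256 + 256 + 81)^(1/4) = (2994)^(1/4) ≈ 7.3971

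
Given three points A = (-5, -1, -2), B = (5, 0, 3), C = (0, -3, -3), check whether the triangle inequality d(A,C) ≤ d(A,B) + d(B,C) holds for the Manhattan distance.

d(A,B) = 10 + 1 + 5 = 16, d(B,C) = 5 + 3 + 6 = 14, d(A,C) = 5 + 2 + 1 = 8.
d(A,C) = 8 ≤ 16 + 14 = 30. Triangle inequality is satisfied.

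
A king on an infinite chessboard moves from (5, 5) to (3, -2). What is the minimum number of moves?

max(|x_i - y_i|) = max(|5 - 3|, |5 - (-2)|) = max(2, 7) = 7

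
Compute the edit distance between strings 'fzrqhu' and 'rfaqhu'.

Let D[i][j] be the edit distance between the first i characters of 'fzrqhu' and the first j characters of 'rfaqhu', with D[i][0] = i, D[0][j] = j, and D[i][j] = D[i-1][j-1] if the characters match, else 1 + min(D[i-1][j], D[i][j-1], D[i-1][j-1]). Filling the table (rows: prefixes of 'fzrqhu', columns: prefixes of 'rfaqhu'):
     ε  r  f  a  q  h  u
  ε  0  1  2  3  4  5  6
  f  1  1  1  2  3  4  5
  z  2  2  2  2  3  4  5
  r  3  2  3  3  3  4  5
  q  4  3  3  4  3  4  5
  h  5  4  4  4  4  3  4
  u  6  5  5  5  5  4  3
The bottom-right entry gives D[6][6] = 3, so no sequence of fewer than 3 edits works. Backtracking through the table gives one optimal edit sequence (3 edits):
  fzrqhu → rzrqhu (sub f→r @1)
  rzrqhu → rfrqhu (sub z→f @2)
  rfrqhu → rfaqhu (sub r→a @3)
Edit distance = 3.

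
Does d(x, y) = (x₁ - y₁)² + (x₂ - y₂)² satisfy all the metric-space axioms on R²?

No. The squared Euclidean distance fails the triangle inequality. Counterexample: x = (0, 0), y = (2, 5), z = (4, 10). d(x,z) = 4² + 10² = 116, but d(x,y) + d(y,z) = (2² + 5²) + (2² + 5²) = 29 + 29 = 58. Since 116 > 58, the triangle inequality is violated. (Note: √d, the ordinary Euclidean distance, IS a metric.)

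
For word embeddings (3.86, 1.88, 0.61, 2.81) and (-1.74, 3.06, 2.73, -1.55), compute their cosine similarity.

With u = (3.86, 1.88, 0.61, 2.81), v = (-1.74, 3.06, 2.73, -1.55):
u·v = 3.86·(-1.74) + 1.88·3.06 + 0.61·2.73 + 2.81·(-1.55) = (-6.7164) + 5.7528 + 1.6653 + (-4.3555) = -3.6538.
|u| = √(3.86² + 1.88² + 0.61² + 2.81²) = √(14.8996 + 3.5344 + 0.3721 + 7.8961) = √26.7022, |v| = √((-1.74)² + 3.06² + 2.73² + (-1.55)²) = √(3.0276 + 9.3636 + 7.4529 + 2.4025) = √22.2466.
cos θ = (u·v)/(|u||v|) = -3.6538/(√26.7022·√22.2466) ≈ -0.1499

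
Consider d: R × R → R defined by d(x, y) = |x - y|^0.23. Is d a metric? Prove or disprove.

Yes. With 0 < p = 0.23 ≤ 1, d(x,y) = |x-y|^0.23 is a metric on R. Non-negativity and symmetry are immediate; |x-y|^0.23 = 0 ⟺ |x-y| = 0 ⟺ x = y. For the triangle inequality, the function t ↦ t^0.23 is subadditive on [0,∞) when p ≤ 1, so |x-z|^0.23 ≤ (|x-y| + |y-z|)^0.23 ≤ |x-y|^0.23 + |y-z|^0.23.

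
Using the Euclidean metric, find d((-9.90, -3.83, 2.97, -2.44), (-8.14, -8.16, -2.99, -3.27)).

√(Σ(x_i - y_i)²) = √((-9.9 - (-8.14))² + (-3.83 - (-8.16))² + (2.97 - (-2.99))² + (-2.44 - (-3.27))²)
= √((-1.76)² + 4.33² + 5.96² + 0.83²) = √(3.0976 + 18.7489 + 35.5216 + 0.6889) = √58.057 ≈ 7.6195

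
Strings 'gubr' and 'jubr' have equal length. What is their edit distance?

Let D[i][j] be the edit distance between the first i characters of 'gubr' and the first j characters of 'jubr', with D[i][0] = i, D[0][j] = j, and D[i][j] = D[i-1][j-1] if the characters match, else 1 + min(D[i-1][j], D[i][j-1], D[i-1][j-1]). Filling the table (rows: prefixes of 'gubr', columns: prefixes of 'jubr'):
     ε  j  u  b  r
  ε  0  1  2  3  4
  g  1  1  2  3  4
  u  2  2  1  2  3
  b  3  3  2  1  2
  r  4  4  3  2  1
The bottom-right entry gives D[4][4] = 1, so no sequence of fewer than 1 edit works. Backtracking through the table gives one optimal edit sequence (1 edit):
  gubr → jubr (sub g→j @1)
Edit distance = 1.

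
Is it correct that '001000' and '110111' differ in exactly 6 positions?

Differing positions: 1, 2, 3, 4, 5, 6. Hamming distance = 6, so the claim is true.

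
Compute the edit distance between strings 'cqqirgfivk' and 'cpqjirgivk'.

Let D[i][j] be the edit distance between the first i characters of 'cqqirgfivk' and the first j characters of 'cpqjirgivk', with D[i][0] = i, D[0][j] = j, and D[i][j] = D[i-1][j-1] if the characters match, else 1 + min(D[i-1][j], D[i][j-1], D[i-1][j-1]). Filling the table (rows: prefixes of 'cqqirgfivk', columns: prefixes of 'cpqjirgivk'):
     ε  c  p  q  j  i  r  g  i  v  k
  ε  0  1  2  3  4  5  6  7  8  9 10
  c  1  0  1  2  3  4  5  6  7  8  9
  q  2  1  1  1  2  3  4  5  6  7  8
  q  3  2  2  1  2  3  4  5  6  7  8
  i  4  3  3  2  2  2  3  4  5  6  7
  r  5  4  4  3  3  3  2  3  4  5  6
  g  6  5  5  4  4  4  3  2  3  4  5
  f  7  6  6  5  5  5  4  3  3  4  5
  i  8  7  7  6  6  5  5  4  3  4  5
  v  9  8  8  7  7  6  6  5  4  3  4
  k 10  9  9  8  8  7  7  6  5  4  3
The bottom-right entry gives D[10][10] = 3, so no sequence of fewer than 3 edits works. Backtracking through the table gives one optimal edit sequence (3 edits):
  cqqirgfivk → cpqqirgfivk (ins p @2)
  cpqqirgfivk → cpqjirgfivk (sub q→j @4)
  cpqjirgfivk → cpqjirgivk (del f @8)
Edit distance = 3.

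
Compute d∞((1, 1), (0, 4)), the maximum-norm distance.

max(|x_i - y_i|) = max(|1 - 0|, |1 - 4|) = max(1, 3) = 3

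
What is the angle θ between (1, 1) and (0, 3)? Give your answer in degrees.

With u = (1, 1), v = (0, 3):
u·v = 1·0 + 1·3 = 0 + 3 = 3.
|u| = √(1² + 1²) = √2, |v| = √(0² + 3²) = √9, so |u||v| = √(2·9) = √18.
cos θ = (u·v)/(|u||v|) = 3/√18 ≈ 0.707107
θ = arccos(0.707107) ≈ 45°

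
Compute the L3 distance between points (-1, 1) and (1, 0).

(Σ|x_i - y_i|^3)^(1/3) = (|-1 - 1|^3 + |1 - 0|^3)^(1/3)
= (2^3 + 1^3)^(1/3) = (8 + 1)^(1/3) = (9)^(1/3) ≈ 2.0801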